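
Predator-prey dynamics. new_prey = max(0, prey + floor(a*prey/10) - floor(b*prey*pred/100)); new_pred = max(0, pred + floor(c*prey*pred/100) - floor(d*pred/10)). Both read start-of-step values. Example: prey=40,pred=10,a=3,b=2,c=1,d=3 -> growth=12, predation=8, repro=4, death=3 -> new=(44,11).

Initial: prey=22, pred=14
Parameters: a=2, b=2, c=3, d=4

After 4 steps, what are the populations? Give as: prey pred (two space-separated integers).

Answer: 10 22

Derivation:
Step 1: prey: 22+4-6=20; pred: 14+9-5=18
Step 2: prey: 20+4-7=17; pred: 18+10-7=21
Step 3: prey: 17+3-7=13; pred: 21+10-8=23
Step 4: prey: 13+2-5=10; pred: 23+8-9=22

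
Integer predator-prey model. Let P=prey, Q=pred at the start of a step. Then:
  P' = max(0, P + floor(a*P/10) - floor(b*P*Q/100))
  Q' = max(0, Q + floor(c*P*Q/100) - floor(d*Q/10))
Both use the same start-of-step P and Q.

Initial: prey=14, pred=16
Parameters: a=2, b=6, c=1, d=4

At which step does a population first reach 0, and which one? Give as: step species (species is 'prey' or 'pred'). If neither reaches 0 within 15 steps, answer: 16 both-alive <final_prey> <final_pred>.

Answer: 16 both-alive 1 2

Derivation:
Step 1: prey: 14+2-13=3; pred: 16+2-6=12
Step 2: prey: 3+0-2=1; pred: 12+0-4=8
Step 3: prey: 1+0-0=1; pred: 8+0-3=5
Step 4: prey: 1+0-0=1; pred: 5+0-2=3
Step 5: prey: 1+0-0=1; pred: 3+0-1=2
Step 6: prey: 1+0-0=1; pred: 2+0-0=2
Steps 7-15: state stable at prey=1, pred=2 (no change)
No extinction within 15 steps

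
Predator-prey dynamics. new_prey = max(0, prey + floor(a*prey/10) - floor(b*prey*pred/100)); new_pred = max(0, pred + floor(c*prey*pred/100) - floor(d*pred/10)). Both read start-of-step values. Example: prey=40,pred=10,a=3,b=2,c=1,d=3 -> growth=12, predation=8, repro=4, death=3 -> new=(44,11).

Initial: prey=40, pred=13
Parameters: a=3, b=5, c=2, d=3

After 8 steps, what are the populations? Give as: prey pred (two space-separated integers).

Answer: 0 4

Derivation:
Step 1: prey: 40+12-26=26; pred: 13+10-3=20
Step 2: prey: 26+7-26=7; pred: 20+10-6=24
Step 3: prey: 7+2-8=1; pred: 24+3-7=20
Step 4: prey: 1+0-1=0; pred: 20+0-6=14
Step 5: prey: 0+0-0=0; pred: 14+0-4=10
Step 6: prey: 0+0-0=0; pred: 10+0-3=7
Step 7: prey: 0+0-0=0; pred: 7+0-2=5
Step 8: prey: 0+0-0=0; pred: 5+0-1=4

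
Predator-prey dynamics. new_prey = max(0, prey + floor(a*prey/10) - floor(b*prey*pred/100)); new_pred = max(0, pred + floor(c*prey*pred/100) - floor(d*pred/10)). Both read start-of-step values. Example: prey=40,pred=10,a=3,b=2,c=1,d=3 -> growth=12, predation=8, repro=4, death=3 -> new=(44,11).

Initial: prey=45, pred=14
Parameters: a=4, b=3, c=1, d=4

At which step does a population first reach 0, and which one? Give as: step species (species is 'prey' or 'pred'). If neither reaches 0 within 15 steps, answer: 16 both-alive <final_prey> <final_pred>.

Answer: 16 both-alive 44 13

Derivation:
Step 1: prey: 45+18-18=45; pred: 14+6-5=15
Step 2: prey: 45+18-20=43; pred: 15+6-6=15
Step 3: prey: 43+17-19=41; pred: 15+6-6=15
Step 4: prey: 41+16-18=39; pred: 15+6-6=15
Step 5: prey: 39+15-17=37; pred: 15+5-6=14
Step 6: prey: 37+14-15=36; pred: 14+5-5=14
Step 7: prey: 36+14-15=35; pred: 14+5-5=14
Step 8: prey: 35+14-14=35; pred: 14+4-5=13
Step 9: prey: 35+14-13=36; pred: 13+4-5=12
Step 10: prey: 36+14-12=38; pred: 12+4-4=12
Step 11: prey: 38+15-13=40; pred: 12+4-4=12
Step 12: prey: 40+16-14=42; pred: 12+4-4=12
Step 13: prey: 42+16-15=43; pred: 12+5-4=13
Step 14: prey: 43+17-16=44; pred: 13+5-5=13
Step 15: prey: 44+17-17=44; pred: 13+5-5=13
No extinction within 15 steps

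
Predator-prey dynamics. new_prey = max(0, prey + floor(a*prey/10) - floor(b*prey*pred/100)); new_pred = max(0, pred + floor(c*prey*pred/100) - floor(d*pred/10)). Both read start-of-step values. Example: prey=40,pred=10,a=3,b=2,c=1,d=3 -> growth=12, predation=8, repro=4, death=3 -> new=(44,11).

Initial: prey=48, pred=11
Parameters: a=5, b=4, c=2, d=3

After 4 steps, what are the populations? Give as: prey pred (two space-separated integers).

Answer: 0 43

Derivation:
Step 1: prey: 48+24-21=51; pred: 11+10-3=18
Step 2: prey: 51+25-36=40; pred: 18+18-5=31
Step 3: prey: 40+20-49=11; pred: 31+24-9=46
Step 4: prey: 11+5-20=0; pred: 46+10-13=43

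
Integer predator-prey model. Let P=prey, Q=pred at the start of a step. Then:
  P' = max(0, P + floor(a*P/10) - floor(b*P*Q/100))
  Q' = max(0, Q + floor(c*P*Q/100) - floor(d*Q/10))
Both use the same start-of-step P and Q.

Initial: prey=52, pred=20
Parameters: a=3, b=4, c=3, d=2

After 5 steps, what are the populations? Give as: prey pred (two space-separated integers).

Answer: 0 39

Derivation:
Step 1: prey: 52+15-41=26; pred: 20+31-4=47
Step 2: prey: 26+7-48=0; pred: 47+36-9=74
Step 3: prey: 0+0-0=0; pred: 74+0-14=60
Step 4: prey: 0+0-0=0; pred: 60+0-12=48
Step 5: prey: 0+0-0=0; pred: 48+0-9=39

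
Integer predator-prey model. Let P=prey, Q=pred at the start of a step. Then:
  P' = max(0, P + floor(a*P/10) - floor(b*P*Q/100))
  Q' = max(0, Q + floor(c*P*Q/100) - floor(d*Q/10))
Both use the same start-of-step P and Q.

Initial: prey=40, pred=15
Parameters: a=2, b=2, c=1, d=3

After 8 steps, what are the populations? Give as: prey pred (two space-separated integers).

Answer: 16 10

Derivation:
Step 1: prey: 40+8-12=36; pred: 15+6-4=17
Step 2: prey: 36+7-12=31; pred: 17+6-5=18
Step 3: prey: 31+6-11=26; pred: 18+5-5=18
Step 4: prey: 26+5-9=22; pred: 18+4-5=17
Step 5: prey: 22+4-7=19; pred: 17+3-5=15
Step 6: prey: 19+3-5=17; pred: 15+2-4=13
Step 7: prey: 17+3-4=16; pred: 13+2-3=12
Step 8: prey: 16+3-3=16; pred: 12+1-3=10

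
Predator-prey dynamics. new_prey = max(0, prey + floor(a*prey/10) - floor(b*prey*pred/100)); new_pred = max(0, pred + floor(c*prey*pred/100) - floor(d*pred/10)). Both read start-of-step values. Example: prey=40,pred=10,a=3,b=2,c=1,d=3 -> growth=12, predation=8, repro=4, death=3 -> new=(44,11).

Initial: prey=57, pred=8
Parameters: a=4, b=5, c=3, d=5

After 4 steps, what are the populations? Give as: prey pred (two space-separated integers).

Step 1: prey: 57+22-22=57; pred: 8+13-4=17
Step 2: prey: 57+22-48=31; pred: 17+29-8=38
Step 3: prey: 31+12-58=0; pred: 38+35-19=54
Step 4: prey: 0+0-0=0; pred: 54+0-27=27

Answer: 0 27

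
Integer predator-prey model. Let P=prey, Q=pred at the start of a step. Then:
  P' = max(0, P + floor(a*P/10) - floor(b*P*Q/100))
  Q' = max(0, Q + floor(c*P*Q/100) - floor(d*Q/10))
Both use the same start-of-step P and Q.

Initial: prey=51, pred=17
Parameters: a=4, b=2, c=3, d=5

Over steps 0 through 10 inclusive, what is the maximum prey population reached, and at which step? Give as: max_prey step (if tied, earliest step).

Step 1: prey: 51+20-17=54; pred: 17+26-8=35
Step 2: prey: 54+21-37=38; pred: 35+56-17=74
Step 3: prey: 38+15-56=0; pred: 74+84-37=121
Step 4: prey: 0+0-0=0; pred: 121+0-60=61
Step 5: prey: 0+0-0=0; pred: 61+0-30=31
Step 6: prey: 0+0-0=0; pred: 31+0-15=16
Step 7: prey: 0+0-0=0; pred: 16+0-8=8
Step 8: prey: 0+0-0=0; pred: 8+0-4=4
Step 9: prey: 0+0-0=0; pred: 4+0-2=2
Step 10: prey: 0+0-0=0; pred: 2+0-1=1
Max prey = 54 at step 1

Answer: 54 1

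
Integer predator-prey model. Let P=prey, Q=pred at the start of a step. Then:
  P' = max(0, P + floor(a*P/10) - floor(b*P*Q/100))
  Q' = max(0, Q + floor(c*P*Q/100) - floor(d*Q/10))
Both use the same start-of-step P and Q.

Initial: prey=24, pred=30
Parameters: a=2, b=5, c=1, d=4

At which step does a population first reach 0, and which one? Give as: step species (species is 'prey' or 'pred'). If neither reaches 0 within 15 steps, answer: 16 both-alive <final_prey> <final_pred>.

Answer: 1 prey

Derivation:
Step 1: prey: 24+4-36=0; pred: 30+7-12=25
First extinction: prey at step 1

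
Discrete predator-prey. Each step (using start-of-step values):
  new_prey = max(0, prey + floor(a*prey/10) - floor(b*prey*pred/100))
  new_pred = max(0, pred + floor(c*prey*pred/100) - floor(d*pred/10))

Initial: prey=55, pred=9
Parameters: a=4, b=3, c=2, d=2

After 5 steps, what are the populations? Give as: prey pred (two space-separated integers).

Answer: 0 64

Derivation:
Step 1: prey: 55+22-14=63; pred: 9+9-1=17
Step 2: prey: 63+25-32=56; pred: 17+21-3=35
Step 3: prey: 56+22-58=20; pred: 35+39-7=67
Step 4: prey: 20+8-40=0; pred: 67+26-13=80
Step 5: prey: 0+0-0=0; pred: 80+0-16=64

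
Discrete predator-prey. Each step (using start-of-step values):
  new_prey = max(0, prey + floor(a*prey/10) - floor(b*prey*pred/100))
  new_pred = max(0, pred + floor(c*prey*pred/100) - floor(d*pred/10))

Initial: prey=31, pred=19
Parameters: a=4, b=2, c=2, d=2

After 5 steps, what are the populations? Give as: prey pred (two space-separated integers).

Answer: 1 55

Derivation:
Step 1: prey: 31+12-11=32; pred: 19+11-3=27
Step 2: prey: 32+12-17=27; pred: 27+17-5=39
Step 3: prey: 27+10-21=16; pred: 39+21-7=53
Step 4: prey: 16+6-16=6; pred: 53+16-10=59
Step 5: prey: 6+2-7=1; pred: 59+7-11=55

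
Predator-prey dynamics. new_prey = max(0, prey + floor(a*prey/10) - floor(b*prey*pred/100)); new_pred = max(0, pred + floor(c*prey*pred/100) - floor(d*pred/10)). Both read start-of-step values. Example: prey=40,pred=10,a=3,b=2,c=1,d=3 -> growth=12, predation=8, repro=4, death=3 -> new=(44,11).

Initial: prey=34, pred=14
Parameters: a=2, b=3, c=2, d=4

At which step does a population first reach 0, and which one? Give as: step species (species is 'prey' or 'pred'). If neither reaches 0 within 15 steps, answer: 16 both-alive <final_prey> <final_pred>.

Answer: 16 both-alive 19 2

Derivation:
Step 1: prey: 34+6-14=26; pred: 14+9-5=18
Step 2: prey: 26+5-14=17; pred: 18+9-7=20
Step 3: prey: 17+3-10=10; pred: 20+6-8=18
Step 4: prey: 10+2-5=7; pred: 18+3-7=14
Step 5: prey: 7+1-2=6; pred: 14+1-5=10
Step 6: prey: 6+1-1=6; pred: 10+1-4=7
Step 7: prey: 6+1-1=6; pred: 7+0-2=5
Step 8: prey: 6+1-0=7; pred: 5+0-2=3
Step 9: prey: 7+1-0=8; pred: 3+0-1=2
Step 10: prey: 8+1-0=9; pred: 2+0-0=2
Step 11: prey: 9+1-0=10; pred: 2+0-0=2
Step 12: prey: 10+2-0=12; pred: 2+0-0=2
Step 13: prey: 12+2-0=14; pred: 2+0-0=2
Step 14: prey: 14+2-0=16; pred: 2+0-0=2
Step 15: prey: 16+3-0=19; pred: 2+0-0=2
No extinction within 15 steps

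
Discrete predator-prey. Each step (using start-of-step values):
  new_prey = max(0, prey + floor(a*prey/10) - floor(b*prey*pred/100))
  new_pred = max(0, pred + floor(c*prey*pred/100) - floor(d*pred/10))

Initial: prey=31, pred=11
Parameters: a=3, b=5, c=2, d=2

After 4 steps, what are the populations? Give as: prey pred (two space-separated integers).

Answer: 2 17

Derivation:
Step 1: prey: 31+9-17=23; pred: 11+6-2=15
Step 2: prey: 23+6-17=12; pred: 15+6-3=18
Step 3: prey: 12+3-10=5; pred: 18+4-3=19
Step 4: prey: 5+1-4=2; pred: 19+1-3=17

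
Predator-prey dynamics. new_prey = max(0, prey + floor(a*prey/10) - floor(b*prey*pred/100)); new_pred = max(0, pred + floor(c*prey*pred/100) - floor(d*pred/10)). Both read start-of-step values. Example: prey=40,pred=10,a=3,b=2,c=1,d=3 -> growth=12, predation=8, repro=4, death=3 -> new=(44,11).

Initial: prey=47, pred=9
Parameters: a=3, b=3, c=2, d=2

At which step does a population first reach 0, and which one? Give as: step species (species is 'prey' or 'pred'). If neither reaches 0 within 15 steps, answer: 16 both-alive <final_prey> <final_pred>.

Answer: 4 prey

Derivation:
Step 1: prey: 47+14-12=49; pred: 9+8-1=16
Step 2: prey: 49+14-23=40; pred: 16+15-3=28
Step 3: prey: 40+12-33=19; pred: 28+22-5=45
Step 4: prey: 19+5-25=0; pred: 45+17-9=53
First extinction: prey at step 4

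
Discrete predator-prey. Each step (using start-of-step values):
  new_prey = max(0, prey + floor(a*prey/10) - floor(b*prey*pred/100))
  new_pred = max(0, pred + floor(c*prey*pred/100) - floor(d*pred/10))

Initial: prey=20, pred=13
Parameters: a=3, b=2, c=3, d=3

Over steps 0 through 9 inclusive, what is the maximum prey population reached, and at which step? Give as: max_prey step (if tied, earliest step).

Answer: 21 1

Derivation:
Step 1: prey: 20+6-5=21; pred: 13+7-3=17
Step 2: prey: 21+6-7=20; pred: 17+10-5=22
Step 3: prey: 20+6-8=18; pred: 22+13-6=29
Step 4: prey: 18+5-10=13; pred: 29+15-8=36
Step 5: prey: 13+3-9=7; pred: 36+14-10=40
Step 6: prey: 7+2-5=4; pred: 40+8-12=36
Step 7: prey: 4+1-2=3; pred: 36+4-10=30
Step 8: prey: 3+0-1=2; pred: 30+2-9=23
Step 9: prey: 2+0-0=2; pred: 23+1-6=18
Max prey = 21 at step 1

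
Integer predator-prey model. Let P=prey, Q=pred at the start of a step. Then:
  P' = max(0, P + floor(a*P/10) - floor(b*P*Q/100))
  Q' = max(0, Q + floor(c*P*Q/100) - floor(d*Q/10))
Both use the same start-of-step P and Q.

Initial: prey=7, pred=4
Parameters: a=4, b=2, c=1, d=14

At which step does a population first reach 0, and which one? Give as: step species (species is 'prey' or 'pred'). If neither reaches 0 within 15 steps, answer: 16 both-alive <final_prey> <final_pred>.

Step 1: prey: 7+2-0=9; pred: 4+0-5=0
First extinction: pred at step 1

Answer: 1 pred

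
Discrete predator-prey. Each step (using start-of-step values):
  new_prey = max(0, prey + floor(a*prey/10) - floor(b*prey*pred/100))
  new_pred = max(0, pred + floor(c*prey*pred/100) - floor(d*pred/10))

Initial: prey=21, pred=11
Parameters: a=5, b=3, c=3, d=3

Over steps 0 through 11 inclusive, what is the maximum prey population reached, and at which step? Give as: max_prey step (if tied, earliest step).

Answer: 27 2

Derivation:
Step 1: prey: 21+10-6=25; pred: 11+6-3=14
Step 2: prey: 25+12-10=27; pred: 14+10-4=20
Step 3: prey: 27+13-16=24; pred: 20+16-6=30
Step 4: prey: 24+12-21=15; pred: 30+21-9=42
Step 5: prey: 15+7-18=4; pred: 42+18-12=48
Step 6: prey: 4+2-5=1; pred: 48+5-14=39
Step 7: prey: 1+0-1=0; pred: 39+1-11=29
Step 8: prey: 0+0-0=0; pred: 29+0-8=21
Step 9: prey: 0+0-0=0; pred: 21+0-6=15
Step 10: prey: 0+0-0=0; pred: 15+0-4=11
Step 11: prey: 0+0-0=0; pred: 11+0-3=8
Max prey = 27 at step 2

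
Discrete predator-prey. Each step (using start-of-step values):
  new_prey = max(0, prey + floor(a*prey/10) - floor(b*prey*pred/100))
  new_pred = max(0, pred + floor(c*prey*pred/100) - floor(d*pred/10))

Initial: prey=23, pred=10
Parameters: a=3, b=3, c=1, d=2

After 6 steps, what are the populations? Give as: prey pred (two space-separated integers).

Answer: 23 10

Derivation:
Step 1: prey: 23+6-6=23; pred: 10+2-2=10
Step 2: prey: 23+6-6=23; pred: 10+2-2=10
Step 3: prey: 23+6-6=23; pred: 10+2-2=10
Step 4: prey: 23+6-6=23; pred: 10+2-2=10
Step 5: prey: 23+6-6=23; pred: 10+2-2=10
Step 6: prey: 23+6-6=23; pred: 10+2-2=10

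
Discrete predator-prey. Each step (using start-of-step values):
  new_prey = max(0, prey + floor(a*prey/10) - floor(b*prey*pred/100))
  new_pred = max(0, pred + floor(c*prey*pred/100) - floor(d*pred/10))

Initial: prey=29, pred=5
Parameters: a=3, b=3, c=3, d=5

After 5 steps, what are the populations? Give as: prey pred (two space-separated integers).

Step 1: prey: 29+8-4=33; pred: 5+4-2=7
Step 2: prey: 33+9-6=36; pred: 7+6-3=10
Step 3: prey: 36+10-10=36; pred: 10+10-5=15
Step 4: prey: 36+10-16=30; pred: 15+16-7=24
Step 5: prey: 30+9-21=18; pred: 24+21-12=33

Answer: 18 33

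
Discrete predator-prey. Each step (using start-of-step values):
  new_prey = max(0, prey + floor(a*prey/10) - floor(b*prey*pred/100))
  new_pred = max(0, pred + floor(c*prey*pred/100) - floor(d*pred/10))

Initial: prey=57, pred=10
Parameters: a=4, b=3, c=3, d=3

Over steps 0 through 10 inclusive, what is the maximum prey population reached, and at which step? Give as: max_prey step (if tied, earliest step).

Answer: 62 1

Derivation:
Step 1: prey: 57+22-17=62; pred: 10+17-3=24
Step 2: prey: 62+24-44=42; pred: 24+44-7=61
Step 3: prey: 42+16-76=0; pred: 61+76-18=119
Step 4: prey: 0+0-0=0; pred: 119+0-35=84
Step 5: prey: 0+0-0=0; pred: 84+0-25=59
Step 6: prey: 0+0-0=0; pred: 59+0-17=42
Step 7: prey: 0+0-0=0; pred: 42+0-12=30
Step 8: prey: 0+0-0=0; pred: 30+0-9=21
Step 9: prey: 0+0-0=0; pred: 21+0-6=15
Step 10: prey: 0+0-0=0; pred: 15+0-4=11
Max prey = 62 at step 1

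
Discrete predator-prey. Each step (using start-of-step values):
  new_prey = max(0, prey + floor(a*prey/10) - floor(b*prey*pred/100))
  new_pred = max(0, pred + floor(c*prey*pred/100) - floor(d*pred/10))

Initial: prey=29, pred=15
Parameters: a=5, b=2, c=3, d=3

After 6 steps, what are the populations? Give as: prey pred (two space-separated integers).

Answer: 0 53

Derivation:
Step 1: prey: 29+14-8=35; pred: 15+13-4=24
Step 2: prey: 35+17-16=36; pred: 24+25-7=42
Step 3: prey: 36+18-30=24; pred: 42+45-12=75
Step 4: prey: 24+12-36=0; pred: 75+54-22=107
Step 5: prey: 0+0-0=0; pred: 107+0-32=75
Step 6: prey: 0+0-0=0; pred: 75+0-22=53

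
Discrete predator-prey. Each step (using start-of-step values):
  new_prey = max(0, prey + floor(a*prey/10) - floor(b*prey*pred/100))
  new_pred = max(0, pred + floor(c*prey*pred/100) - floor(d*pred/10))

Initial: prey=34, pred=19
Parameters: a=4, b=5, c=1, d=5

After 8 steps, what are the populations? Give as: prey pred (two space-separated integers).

Step 1: prey: 34+13-32=15; pred: 19+6-9=16
Step 2: prey: 15+6-12=9; pred: 16+2-8=10
Step 3: prey: 9+3-4=8; pred: 10+0-5=5
Step 4: prey: 8+3-2=9; pred: 5+0-2=3
Step 5: prey: 9+3-1=11; pred: 3+0-1=2
Step 6: prey: 11+4-1=14; pred: 2+0-1=1
Step 7: prey: 14+5-0=19; pred: 1+0-0=1
Step 8: prey: 19+7-0=26; pred: 1+0-0=1

Answer: 26 1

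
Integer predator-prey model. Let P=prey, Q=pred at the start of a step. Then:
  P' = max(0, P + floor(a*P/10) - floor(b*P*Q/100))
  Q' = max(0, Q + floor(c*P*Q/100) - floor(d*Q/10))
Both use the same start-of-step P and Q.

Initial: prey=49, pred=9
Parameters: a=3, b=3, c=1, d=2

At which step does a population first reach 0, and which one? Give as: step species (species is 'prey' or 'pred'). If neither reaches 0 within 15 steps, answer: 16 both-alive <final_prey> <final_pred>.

Answer: 16 both-alive 2 6

Derivation:
Step 1: prey: 49+14-13=50; pred: 9+4-1=12
Step 2: prey: 50+15-18=47; pred: 12+6-2=16
Step 3: prey: 47+14-22=39; pred: 16+7-3=20
Step 4: prey: 39+11-23=27; pred: 20+7-4=23
Step 5: prey: 27+8-18=17; pred: 23+6-4=25
Step 6: prey: 17+5-12=10; pred: 25+4-5=24
Step 7: prey: 10+3-7=6; pred: 24+2-4=22
Step 8: prey: 6+1-3=4; pred: 22+1-4=19
Step 9: prey: 4+1-2=3; pred: 19+0-3=16
Step 10: prey: 3+0-1=2; pred: 16+0-3=13
Step 11: prey: 2+0-0=2; pred: 13+0-2=11
Step 12: prey: 2+0-0=2; pred: 11+0-2=9
Step 13: prey: 2+0-0=2; pred: 9+0-1=8
Step 14: prey: 2+0-0=2; pred: 8+0-1=7
Step 15: prey: 2+0-0=2; pred: 7+0-1=6
No extinction within 15 steps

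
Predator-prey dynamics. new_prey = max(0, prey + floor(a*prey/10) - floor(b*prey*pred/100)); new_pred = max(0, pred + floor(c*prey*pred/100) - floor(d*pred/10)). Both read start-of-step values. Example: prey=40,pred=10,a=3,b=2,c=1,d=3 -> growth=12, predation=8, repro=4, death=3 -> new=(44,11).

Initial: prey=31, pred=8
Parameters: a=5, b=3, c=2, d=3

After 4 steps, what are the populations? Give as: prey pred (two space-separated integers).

Answer: 41 40

Derivation:
Step 1: prey: 31+15-7=39; pred: 8+4-2=10
Step 2: prey: 39+19-11=47; pred: 10+7-3=14
Step 3: prey: 47+23-19=51; pred: 14+13-4=23
Step 4: prey: 51+25-35=41; pred: 23+23-6=40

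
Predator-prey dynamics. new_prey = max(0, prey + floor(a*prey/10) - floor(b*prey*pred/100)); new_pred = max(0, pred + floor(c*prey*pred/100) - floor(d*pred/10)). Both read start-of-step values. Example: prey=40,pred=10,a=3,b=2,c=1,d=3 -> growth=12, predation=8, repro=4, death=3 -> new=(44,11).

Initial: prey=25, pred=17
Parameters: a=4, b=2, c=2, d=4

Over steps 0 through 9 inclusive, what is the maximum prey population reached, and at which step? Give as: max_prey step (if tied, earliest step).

Step 1: prey: 25+10-8=27; pred: 17+8-6=19
Step 2: prey: 27+10-10=27; pred: 19+10-7=22
Step 3: prey: 27+10-11=26; pred: 22+11-8=25
Step 4: prey: 26+10-13=23; pred: 25+13-10=28
Step 5: prey: 23+9-12=20; pred: 28+12-11=29
Step 6: prey: 20+8-11=17; pred: 29+11-11=29
Step 7: prey: 17+6-9=14; pred: 29+9-11=27
Step 8: prey: 14+5-7=12; pred: 27+7-10=24
Step 9: prey: 12+4-5=11; pred: 24+5-9=20
Max prey = 27 at step 1

Answer: 27 1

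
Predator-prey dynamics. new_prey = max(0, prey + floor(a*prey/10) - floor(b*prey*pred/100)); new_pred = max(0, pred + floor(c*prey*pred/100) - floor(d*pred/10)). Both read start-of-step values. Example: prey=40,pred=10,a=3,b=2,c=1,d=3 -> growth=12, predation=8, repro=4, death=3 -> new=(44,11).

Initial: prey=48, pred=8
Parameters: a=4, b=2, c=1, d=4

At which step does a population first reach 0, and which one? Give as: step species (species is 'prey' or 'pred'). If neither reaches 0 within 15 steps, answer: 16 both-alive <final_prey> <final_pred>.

Step 1: prey: 48+19-7=60; pred: 8+3-3=8
Step 2: prey: 60+24-9=75; pred: 8+4-3=9
Step 3: prey: 75+30-13=92; pred: 9+6-3=12
Step 4: prey: 92+36-22=106; pred: 12+11-4=19
Step 5: prey: 106+42-40=108; pred: 19+20-7=32
Step 6: prey: 108+43-69=82; pred: 32+34-12=54
Step 7: prey: 82+32-88=26; pred: 54+44-21=77
Step 8: prey: 26+10-40=0; pred: 77+20-30=67
First extinction: prey at step 8

Answer: 8 prey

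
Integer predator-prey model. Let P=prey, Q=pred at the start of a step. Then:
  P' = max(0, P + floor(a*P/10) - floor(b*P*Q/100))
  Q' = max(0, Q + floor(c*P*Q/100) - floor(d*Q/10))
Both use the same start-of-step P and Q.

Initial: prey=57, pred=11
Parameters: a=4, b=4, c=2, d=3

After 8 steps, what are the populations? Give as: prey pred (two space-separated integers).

Answer: 0 9

Derivation:
Step 1: prey: 57+22-25=54; pred: 11+12-3=20
Step 2: prey: 54+21-43=32; pred: 20+21-6=35
Step 3: prey: 32+12-44=0; pred: 35+22-10=47
Step 4: prey: 0+0-0=0; pred: 47+0-14=33
Step 5: prey: 0+0-0=0; pred: 33+0-9=24
Step 6: prey: 0+0-0=0; pred: 24+0-7=17
Step 7: prey: 0+0-0=0; pred: 17+0-5=12
Step 8: prey: 0+0-0=0; pred: 12+0-3=9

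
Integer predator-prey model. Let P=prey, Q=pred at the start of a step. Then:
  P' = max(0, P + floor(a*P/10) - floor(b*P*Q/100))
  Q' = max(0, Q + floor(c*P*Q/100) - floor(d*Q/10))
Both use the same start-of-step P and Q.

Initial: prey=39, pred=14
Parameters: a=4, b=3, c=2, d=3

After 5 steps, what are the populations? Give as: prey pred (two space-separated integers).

Step 1: prey: 39+15-16=38; pred: 14+10-4=20
Step 2: prey: 38+15-22=31; pred: 20+15-6=29
Step 3: prey: 31+12-26=17; pred: 29+17-8=38
Step 4: prey: 17+6-19=4; pred: 38+12-11=39
Step 5: prey: 4+1-4=1; pred: 39+3-11=31

Answer: 1 31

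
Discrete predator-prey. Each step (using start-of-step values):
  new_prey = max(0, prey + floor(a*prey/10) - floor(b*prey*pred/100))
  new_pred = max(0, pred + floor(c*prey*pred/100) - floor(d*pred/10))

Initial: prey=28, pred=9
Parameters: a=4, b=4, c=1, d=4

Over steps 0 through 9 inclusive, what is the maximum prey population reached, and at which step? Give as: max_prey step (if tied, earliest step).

Step 1: prey: 28+11-10=29; pred: 9+2-3=8
Step 2: prey: 29+11-9=31; pred: 8+2-3=7
Step 3: prey: 31+12-8=35; pred: 7+2-2=7
Step 4: prey: 35+14-9=40; pred: 7+2-2=7
Step 5: prey: 40+16-11=45; pred: 7+2-2=7
Step 6: prey: 45+18-12=51; pred: 7+3-2=8
Step 7: prey: 51+20-16=55; pred: 8+4-3=9
Step 8: prey: 55+22-19=58; pred: 9+4-3=10
Step 9: prey: 58+23-23=58; pred: 10+5-4=11
Max prey = 58 at step 8

Answer: 58 8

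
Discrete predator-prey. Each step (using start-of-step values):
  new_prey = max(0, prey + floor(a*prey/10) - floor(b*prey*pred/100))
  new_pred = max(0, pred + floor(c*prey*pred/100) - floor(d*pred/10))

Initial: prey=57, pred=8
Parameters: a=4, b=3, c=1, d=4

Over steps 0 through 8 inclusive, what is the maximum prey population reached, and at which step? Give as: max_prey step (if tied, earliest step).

Answer: 81 3

Derivation:
Step 1: prey: 57+22-13=66; pred: 8+4-3=9
Step 2: prey: 66+26-17=75; pred: 9+5-3=11
Step 3: prey: 75+30-24=81; pred: 11+8-4=15
Step 4: prey: 81+32-36=77; pred: 15+12-6=21
Step 5: prey: 77+30-48=59; pred: 21+16-8=29
Step 6: prey: 59+23-51=31; pred: 29+17-11=35
Step 7: prey: 31+12-32=11; pred: 35+10-14=31
Step 8: prey: 11+4-10=5; pred: 31+3-12=22
Max prey = 81 at step 3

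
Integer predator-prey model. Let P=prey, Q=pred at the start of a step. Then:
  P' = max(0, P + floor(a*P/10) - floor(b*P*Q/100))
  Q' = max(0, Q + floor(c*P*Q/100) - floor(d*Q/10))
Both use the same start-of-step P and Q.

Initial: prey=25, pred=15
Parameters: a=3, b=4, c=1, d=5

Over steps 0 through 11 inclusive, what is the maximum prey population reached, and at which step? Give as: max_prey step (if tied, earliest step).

Step 1: prey: 25+7-15=17; pred: 15+3-7=11
Step 2: prey: 17+5-7=15; pred: 11+1-5=7
Step 3: prey: 15+4-4=15; pred: 7+1-3=5
Step 4: prey: 15+4-3=16; pred: 5+0-2=3
Step 5: prey: 16+4-1=19; pred: 3+0-1=2
Step 6: prey: 19+5-1=23; pred: 2+0-1=1
Step 7: prey: 23+6-0=29; pred: 1+0-0=1
Step 8: prey: 29+8-1=36; pred: 1+0-0=1
Step 9: prey: 36+10-1=45; pred: 1+0-0=1
Step 10: prey: 45+13-1=57; pred: 1+0-0=1
Step 11: prey: 57+17-2=72; pred: 1+0-0=1
Max prey = 72 at step 11

Answer: 72 11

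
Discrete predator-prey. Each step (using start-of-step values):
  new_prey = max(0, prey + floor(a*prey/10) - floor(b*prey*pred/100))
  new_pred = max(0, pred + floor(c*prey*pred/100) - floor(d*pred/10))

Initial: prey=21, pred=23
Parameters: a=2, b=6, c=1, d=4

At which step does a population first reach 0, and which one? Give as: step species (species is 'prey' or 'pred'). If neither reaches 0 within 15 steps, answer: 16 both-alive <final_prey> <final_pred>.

Step 1: prey: 21+4-28=0; pred: 23+4-9=18
First extinction: prey at step 1

Answer: 1 prey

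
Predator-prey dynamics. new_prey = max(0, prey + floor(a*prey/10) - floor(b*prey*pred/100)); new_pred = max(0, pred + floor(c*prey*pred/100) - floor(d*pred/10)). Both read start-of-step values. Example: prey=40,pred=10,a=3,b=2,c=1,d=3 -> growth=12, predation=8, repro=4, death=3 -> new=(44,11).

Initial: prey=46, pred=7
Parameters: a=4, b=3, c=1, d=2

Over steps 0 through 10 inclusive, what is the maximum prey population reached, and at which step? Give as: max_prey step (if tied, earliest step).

Step 1: prey: 46+18-9=55; pred: 7+3-1=9
Step 2: prey: 55+22-14=63; pred: 9+4-1=12
Step 3: prey: 63+25-22=66; pred: 12+7-2=17
Step 4: prey: 66+26-33=59; pred: 17+11-3=25
Step 5: prey: 59+23-44=38; pred: 25+14-5=34
Step 6: prey: 38+15-38=15; pred: 34+12-6=40
Step 7: prey: 15+6-18=3; pred: 40+6-8=38
Step 8: prey: 3+1-3=1; pred: 38+1-7=32
Step 9: prey: 1+0-0=1; pred: 32+0-6=26
Step 10: prey: 1+0-0=1; pred: 26+0-5=21
Max prey = 66 at step 3

Answer: 66 3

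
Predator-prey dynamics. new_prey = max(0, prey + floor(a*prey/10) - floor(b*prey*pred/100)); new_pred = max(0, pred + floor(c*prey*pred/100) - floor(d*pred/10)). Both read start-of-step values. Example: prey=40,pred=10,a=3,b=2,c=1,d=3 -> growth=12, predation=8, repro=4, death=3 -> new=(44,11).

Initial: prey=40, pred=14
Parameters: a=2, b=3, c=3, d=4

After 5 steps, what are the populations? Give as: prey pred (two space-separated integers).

Answer: 0 15

Derivation:
Step 1: prey: 40+8-16=32; pred: 14+16-5=25
Step 2: prey: 32+6-24=14; pred: 25+24-10=39
Step 3: prey: 14+2-16=0; pred: 39+16-15=40
Step 4: prey: 0+0-0=0; pred: 40+0-16=24
Step 5: prey: 0+0-0=0; pred: 24+0-9=15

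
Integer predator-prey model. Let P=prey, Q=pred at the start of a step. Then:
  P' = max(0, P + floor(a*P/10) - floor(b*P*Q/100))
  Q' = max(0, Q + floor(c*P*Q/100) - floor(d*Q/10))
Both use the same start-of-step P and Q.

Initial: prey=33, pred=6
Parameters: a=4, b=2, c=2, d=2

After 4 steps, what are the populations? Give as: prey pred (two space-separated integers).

Answer: 55 50

Derivation:
Step 1: prey: 33+13-3=43; pred: 6+3-1=8
Step 2: prey: 43+17-6=54; pred: 8+6-1=13
Step 3: prey: 54+21-14=61; pred: 13+14-2=25
Step 4: prey: 61+24-30=55; pred: 25+30-5=50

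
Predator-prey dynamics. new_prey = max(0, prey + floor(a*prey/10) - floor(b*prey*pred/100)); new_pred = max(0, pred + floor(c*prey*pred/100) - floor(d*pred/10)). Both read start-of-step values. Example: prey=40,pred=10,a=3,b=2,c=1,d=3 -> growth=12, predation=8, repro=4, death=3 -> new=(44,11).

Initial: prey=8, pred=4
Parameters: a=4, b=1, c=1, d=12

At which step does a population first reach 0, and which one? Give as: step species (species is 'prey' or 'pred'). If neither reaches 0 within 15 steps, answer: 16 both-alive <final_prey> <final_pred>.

Step 1: prey: 8+3-0=11; pred: 4+0-4=0
First extinction: pred at step 1

Answer: 1 pred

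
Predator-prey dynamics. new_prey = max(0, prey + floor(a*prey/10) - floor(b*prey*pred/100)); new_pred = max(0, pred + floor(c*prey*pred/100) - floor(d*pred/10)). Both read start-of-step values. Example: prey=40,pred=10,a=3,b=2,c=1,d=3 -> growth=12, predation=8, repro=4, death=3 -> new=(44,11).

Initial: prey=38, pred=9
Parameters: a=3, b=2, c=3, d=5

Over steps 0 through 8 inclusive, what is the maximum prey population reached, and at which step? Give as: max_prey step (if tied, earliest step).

Step 1: prey: 38+11-6=43; pred: 9+10-4=15
Step 2: prey: 43+12-12=43; pred: 15+19-7=27
Step 3: prey: 43+12-23=32; pred: 27+34-13=48
Step 4: prey: 32+9-30=11; pred: 48+46-24=70
Step 5: prey: 11+3-15=0; pred: 70+23-35=58
Step 6: prey: 0+0-0=0; pred: 58+0-29=29
Step 7: prey: 0+0-0=0; pred: 29+0-14=15
Step 8: prey: 0+0-0=0; pred: 15+0-7=8
Max prey = 43 at step 1

Answer: 43 1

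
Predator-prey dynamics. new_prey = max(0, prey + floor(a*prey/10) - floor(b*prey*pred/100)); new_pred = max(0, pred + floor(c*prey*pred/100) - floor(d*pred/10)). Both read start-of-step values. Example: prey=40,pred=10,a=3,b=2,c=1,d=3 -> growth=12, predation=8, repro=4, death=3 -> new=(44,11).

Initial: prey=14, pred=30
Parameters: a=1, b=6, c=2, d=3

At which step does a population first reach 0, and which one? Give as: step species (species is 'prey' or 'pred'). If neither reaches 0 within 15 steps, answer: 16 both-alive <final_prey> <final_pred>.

Step 1: prey: 14+1-25=0; pred: 30+8-9=29
First extinction: prey at step 1

Answer: 1 prey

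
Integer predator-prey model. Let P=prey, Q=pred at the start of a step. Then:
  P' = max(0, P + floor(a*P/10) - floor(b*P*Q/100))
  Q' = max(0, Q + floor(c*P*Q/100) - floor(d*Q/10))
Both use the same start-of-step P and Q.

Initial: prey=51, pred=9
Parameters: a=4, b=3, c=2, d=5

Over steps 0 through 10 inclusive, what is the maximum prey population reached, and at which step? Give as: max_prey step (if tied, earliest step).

Step 1: prey: 51+20-13=58; pred: 9+9-4=14
Step 2: prey: 58+23-24=57; pred: 14+16-7=23
Step 3: prey: 57+22-39=40; pred: 23+26-11=38
Step 4: prey: 40+16-45=11; pred: 38+30-19=49
Step 5: prey: 11+4-16=0; pred: 49+10-24=35
Step 6: prey: 0+0-0=0; pred: 35+0-17=18
Step 7: prey: 0+0-0=0; pred: 18+0-9=9
Step 8: prey: 0+0-0=0; pred: 9+0-4=5
Step 9: prey: 0+0-0=0; pred: 5+0-2=3
Step 10: prey: 0+0-0=0; pred: 3+0-1=2
Max prey = 58 at step 1

Answer: 58 1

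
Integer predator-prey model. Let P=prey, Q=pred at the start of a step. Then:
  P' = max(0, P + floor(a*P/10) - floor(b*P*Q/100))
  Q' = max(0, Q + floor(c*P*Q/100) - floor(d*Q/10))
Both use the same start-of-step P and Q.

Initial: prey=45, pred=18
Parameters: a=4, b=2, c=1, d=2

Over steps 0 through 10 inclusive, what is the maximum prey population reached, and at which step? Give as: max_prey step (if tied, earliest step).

Answer: 47 1

Derivation:
Step 1: prey: 45+18-16=47; pred: 18+8-3=23
Step 2: prey: 47+18-21=44; pred: 23+10-4=29
Step 3: prey: 44+17-25=36; pred: 29+12-5=36
Step 4: prey: 36+14-25=25; pred: 36+12-7=41
Step 5: prey: 25+10-20=15; pred: 41+10-8=43
Step 6: prey: 15+6-12=9; pred: 43+6-8=41
Step 7: prey: 9+3-7=5; pred: 41+3-8=36
Step 8: prey: 5+2-3=4; pred: 36+1-7=30
Step 9: prey: 4+1-2=3; pred: 30+1-6=25
Step 10: prey: 3+1-1=3; pred: 25+0-5=20
Max prey = 47 at step 1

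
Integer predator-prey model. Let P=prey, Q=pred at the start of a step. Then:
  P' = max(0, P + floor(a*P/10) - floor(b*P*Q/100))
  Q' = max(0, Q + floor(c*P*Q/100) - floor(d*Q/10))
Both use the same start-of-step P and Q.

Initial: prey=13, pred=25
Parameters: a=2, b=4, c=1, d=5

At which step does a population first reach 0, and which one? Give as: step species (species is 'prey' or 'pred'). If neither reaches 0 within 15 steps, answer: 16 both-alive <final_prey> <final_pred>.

Step 1: prey: 13+2-13=2; pred: 25+3-12=16
Step 2: prey: 2+0-1=1; pred: 16+0-8=8
Step 3: prey: 1+0-0=1; pred: 8+0-4=4
Step 4: prey: 1+0-0=1; pred: 4+0-2=2
Step 5: prey: 1+0-0=1; pred: 2+0-1=1
Step 6: prey: 1+0-0=1; pred: 1+0-0=1
Steps 7-15: state stable at prey=1, pred=1 (no change)
No extinction within 15 steps

Answer: 16 both-alive 1 1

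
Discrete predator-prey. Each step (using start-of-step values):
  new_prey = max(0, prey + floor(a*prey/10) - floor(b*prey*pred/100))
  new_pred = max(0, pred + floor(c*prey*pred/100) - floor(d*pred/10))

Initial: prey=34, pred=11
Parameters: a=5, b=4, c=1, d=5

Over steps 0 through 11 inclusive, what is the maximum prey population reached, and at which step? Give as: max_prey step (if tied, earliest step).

Step 1: prey: 34+17-14=37; pred: 11+3-5=9
Step 2: prey: 37+18-13=42; pred: 9+3-4=8
Step 3: prey: 42+21-13=50; pred: 8+3-4=7
Step 4: prey: 50+25-14=61; pred: 7+3-3=7
Step 5: prey: 61+30-17=74; pred: 7+4-3=8
Step 6: prey: 74+37-23=88; pred: 8+5-4=9
Step 7: prey: 88+44-31=101; pred: 9+7-4=12
Step 8: prey: 101+50-48=103; pred: 12+12-6=18
Step 9: prey: 103+51-74=80; pred: 18+18-9=27
Step 10: prey: 80+40-86=34; pred: 27+21-13=35
Step 11: prey: 34+17-47=4; pred: 35+11-17=29
Max prey = 103 at step 8

Answer: 103 8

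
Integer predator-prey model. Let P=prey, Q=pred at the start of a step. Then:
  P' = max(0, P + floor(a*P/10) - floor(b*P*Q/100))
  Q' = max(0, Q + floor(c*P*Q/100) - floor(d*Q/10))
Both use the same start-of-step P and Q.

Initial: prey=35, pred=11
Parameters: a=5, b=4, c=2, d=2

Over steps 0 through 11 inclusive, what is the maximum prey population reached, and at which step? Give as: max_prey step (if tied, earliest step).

Step 1: prey: 35+17-15=37; pred: 11+7-2=16
Step 2: prey: 37+18-23=32; pred: 16+11-3=24
Step 3: prey: 32+16-30=18; pred: 24+15-4=35
Step 4: prey: 18+9-25=2; pred: 35+12-7=40
Step 5: prey: 2+1-3=0; pred: 40+1-8=33
Step 6: prey: 0+0-0=0; pred: 33+0-6=27
Step 7: prey: 0+0-0=0; pred: 27+0-5=22
Step 8: prey: 0+0-0=0; pred: 22+0-4=18
Step 9: prey: 0+0-0=0; pred: 18+0-3=15
Step 10: prey: 0+0-0=0; pred: 15+0-3=12
Step 11: prey: 0+0-0=0; pred: 12+0-2=10
Max prey = 37 at step 1

Answer: 37 1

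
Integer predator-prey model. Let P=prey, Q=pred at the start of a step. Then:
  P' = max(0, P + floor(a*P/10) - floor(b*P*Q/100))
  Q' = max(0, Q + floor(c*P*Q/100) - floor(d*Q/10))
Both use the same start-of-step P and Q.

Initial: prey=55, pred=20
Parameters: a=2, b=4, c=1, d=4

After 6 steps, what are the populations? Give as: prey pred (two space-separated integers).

Step 1: prey: 55+11-44=22; pred: 20+11-8=23
Step 2: prey: 22+4-20=6; pred: 23+5-9=19
Step 3: prey: 6+1-4=3; pred: 19+1-7=13
Step 4: prey: 3+0-1=2; pred: 13+0-5=8
Step 5: prey: 2+0-0=2; pred: 8+0-3=5
Step 6: prey: 2+0-0=2; pred: 5+0-2=3

Answer: 2 3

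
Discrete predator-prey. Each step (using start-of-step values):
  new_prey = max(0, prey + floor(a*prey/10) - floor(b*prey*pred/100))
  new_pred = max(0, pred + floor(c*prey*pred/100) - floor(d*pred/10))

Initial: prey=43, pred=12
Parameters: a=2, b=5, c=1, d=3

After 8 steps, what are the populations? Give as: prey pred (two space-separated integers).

Answer: 3 3

Derivation:
Step 1: prey: 43+8-25=26; pred: 12+5-3=14
Step 2: prey: 26+5-18=13; pred: 14+3-4=13
Step 3: prey: 13+2-8=7; pred: 13+1-3=11
Step 4: prey: 7+1-3=5; pred: 11+0-3=8
Step 5: prey: 5+1-2=4; pred: 8+0-2=6
Step 6: prey: 4+0-1=3; pred: 6+0-1=5
Step 7: prey: 3+0-0=3; pred: 5+0-1=4
Step 8: prey: 3+0-0=3; pred: 4+0-1=3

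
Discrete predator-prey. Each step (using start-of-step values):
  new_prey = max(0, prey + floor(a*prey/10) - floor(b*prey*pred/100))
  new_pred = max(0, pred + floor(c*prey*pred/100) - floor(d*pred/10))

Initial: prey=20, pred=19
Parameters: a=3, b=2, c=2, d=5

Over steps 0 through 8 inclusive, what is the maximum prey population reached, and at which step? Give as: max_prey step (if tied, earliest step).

Answer: 28 8

Derivation:
Step 1: prey: 20+6-7=19; pred: 19+7-9=17
Step 2: prey: 19+5-6=18; pred: 17+6-8=15
Step 3: prey: 18+5-5=18; pred: 15+5-7=13
Step 4: prey: 18+5-4=19; pred: 13+4-6=11
Step 5: prey: 19+5-4=20; pred: 11+4-5=10
Step 6: prey: 20+6-4=22; pred: 10+4-5=9
Step 7: prey: 22+6-3=25; pred: 9+3-4=8
Step 8: prey: 25+7-4=28; pred: 8+4-4=8
Max prey = 28 at step 8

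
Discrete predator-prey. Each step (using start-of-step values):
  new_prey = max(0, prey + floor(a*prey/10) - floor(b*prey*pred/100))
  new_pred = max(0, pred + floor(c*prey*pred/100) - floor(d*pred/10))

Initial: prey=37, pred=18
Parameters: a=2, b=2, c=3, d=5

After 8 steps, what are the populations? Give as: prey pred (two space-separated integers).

Answer: 1 3

Derivation:
Step 1: prey: 37+7-13=31; pred: 18+19-9=28
Step 2: prey: 31+6-17=20; pred: 28+26-14=40
Step 3: prey: 20+4-16=8; pred: 40+24-20=44
Step 4: prey: 8+1-7=2; pred: 44+10-22=32
Step 5: prey: 2+0-1=1; pred: 32+1-16=17
Step 6: prey: 1+0-0=1; pred: 17+0-8=9
Step 7: prey: 1+0-0=1; pred: 9+0-4=5
Step 8: prey: 1+0-0=1; pred: 5+0-2=3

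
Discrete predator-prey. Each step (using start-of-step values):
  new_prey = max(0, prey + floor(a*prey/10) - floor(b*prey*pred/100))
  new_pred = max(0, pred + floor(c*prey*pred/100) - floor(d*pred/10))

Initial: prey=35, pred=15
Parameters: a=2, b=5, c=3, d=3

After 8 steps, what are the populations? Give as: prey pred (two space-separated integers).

Answer: 0 5

Derivation:
Step 1: prey: 35+7-26=16; pred: 15+15-4=26
Step 2: prey: 16+3-20=0; pred: 26+12-7=31
Step 3: prey: 0+0-0=0; pred: 31+0-9=22
Step 4: prey: 0+0-0=0; pred: 22+0-6=16
Step 5: prey: 0+0-0=0; pred: 16+0-4=12
Step 6: prey: 0+0-0=0; pred: 12+0-3=9
Step 7: prey: 0+0-0=0; pred: 9+0-2=7
Step 8: prey: 0+0-0=0; pred: 7+0-2=5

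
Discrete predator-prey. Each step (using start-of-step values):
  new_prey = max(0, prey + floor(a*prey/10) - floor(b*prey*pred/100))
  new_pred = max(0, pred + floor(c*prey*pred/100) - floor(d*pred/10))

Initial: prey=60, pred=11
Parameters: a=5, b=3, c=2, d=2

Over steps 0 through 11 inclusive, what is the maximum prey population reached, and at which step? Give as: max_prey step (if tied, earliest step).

Answer: 71 1

Derivation:
Step 1: prey: 60+30-19=71; pred: 11+13-2=22
Step 2: prey: 71+35-46=60; pred: 22+31-4=49
Step 3: prey: 60+30-88=2; pred: 49+58-9=98
Step 4: prey: 2+1-5=0; pred: 98+3-19=82
Step 5: prey: 0+0-0=0; pred: 82+0-16=66
Step 6: prey: 0+0-0=0; pred: 66+0-13=53
Step 7: prey: 0+0-0=0; pred: 53+0-10=43
Step 8: prey: 0+0-0=0; pred: 43+0-8=35
Step 9: prey: 0+0-0=0; pred: 35+0-7=28
Step 10: prey: 0+0-0=0; pred: 28+0-5=23
Step 11: prey: 0+0-0=0; pred: 23+0-4=19
Max prey = 71 at step 1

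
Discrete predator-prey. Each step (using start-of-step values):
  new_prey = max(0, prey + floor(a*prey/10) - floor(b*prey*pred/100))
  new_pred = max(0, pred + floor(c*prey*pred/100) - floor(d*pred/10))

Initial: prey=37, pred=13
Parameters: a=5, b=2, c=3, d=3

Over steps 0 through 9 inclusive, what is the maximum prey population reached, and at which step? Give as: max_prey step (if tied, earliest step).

Step 1: prey: 37+18-9=46; pred: 13+14-3=24
Step 2: prey: 46+23-22=47; pred: 24+33-7=50
Step 3: prey: 47+23-47=23; pred: 50+70-15=105
Step 4: prey: 23+11-48=0; pred: 105+72-31=146
Step 5: prey: 0+0-0=0; pred: 146+0-43=103
Step 6: prey: 0+0-0=0; pred: 103+0-30=73
Step 7: prey: 0+0-0=0; pred: 73+0-21=52
Step 8: prey: 0+0-0=0; pred: 52+0-15=37
Step 9: prey: 0+0-0=0; pred: 37+0-11=26
Max prey = 47 at step 2

Answer: 47 2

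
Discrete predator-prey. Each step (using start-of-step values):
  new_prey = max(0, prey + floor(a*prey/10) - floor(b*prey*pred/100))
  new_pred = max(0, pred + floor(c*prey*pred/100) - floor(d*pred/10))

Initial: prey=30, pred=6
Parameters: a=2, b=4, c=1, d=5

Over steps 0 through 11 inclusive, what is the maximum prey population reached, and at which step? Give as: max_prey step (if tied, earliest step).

Step 1: prey: 30+6-7=29; pred: 6+1-3=4
Step 2: prey: 29+5-4=30; pred: 4+1-2=3
Step 3: prey: 30+6-3=33; pred: 3+0-1=2
Step 4: prey: 33+6-2=37; pred: 2+0-1=1
Step 5: prey: 37+7-1=43; pred: 1+0-0=1
Step 6: prey: 43+8-1=50; pred: 1+0-0=1
Step 7: prey: 50+10-2=58; pred: 1+0-0=1
Step 8: prey: 58+11-2=67; pred: 1+0-0=1
Step 9: prey: 67+13-2=78; pred: 1+0-0=1
Step 10: prey: 78+15-3=90; pred: 1+0-0=1
Step 11: prey: 90+18-3=105; pred: 1+0-0=1
Max prey = 105 at step 11

Answer: 105 11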